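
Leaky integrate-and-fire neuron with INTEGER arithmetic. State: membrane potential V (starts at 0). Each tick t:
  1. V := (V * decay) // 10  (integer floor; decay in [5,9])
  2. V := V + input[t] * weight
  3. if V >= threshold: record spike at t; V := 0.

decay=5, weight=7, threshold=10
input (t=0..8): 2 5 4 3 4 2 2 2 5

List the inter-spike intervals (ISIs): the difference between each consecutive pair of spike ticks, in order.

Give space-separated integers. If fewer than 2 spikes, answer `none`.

t=0: input=2 -> V=0 FIRE
t=1: input=5 -> V=0 FIRE
t=2: input=4 -> V=0 FIRE
t=3: input=3 -> V=0 FIRE
t=4: input=4 -> V=0 FIRE
t=5: input=2 -> V=0 FIRE
t=6: input=2 -> V=0 FIRE
t=7: input=2 -> V=0 FIRE
t=8: input=5 -> V=0 FIRE

Answer: 1 1 1 1 1 1 1 1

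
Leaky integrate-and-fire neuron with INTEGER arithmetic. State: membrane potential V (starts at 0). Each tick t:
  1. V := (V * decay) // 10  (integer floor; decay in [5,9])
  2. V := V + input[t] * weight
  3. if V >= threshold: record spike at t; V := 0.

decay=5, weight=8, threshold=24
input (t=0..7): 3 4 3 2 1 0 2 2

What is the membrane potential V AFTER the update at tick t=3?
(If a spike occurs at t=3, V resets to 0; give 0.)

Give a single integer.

Answer: 16

Derivation:
t=0: input=3 -> V=0 FIRE
t=1: input=4 -> V=0 FIRE
t=2: input=3 -> V=0 FIRE
t=3: input=2 -> V=16
t=4: input=1 -> V=16
t=5: input=0 -> V=8
t=6: input=2 -> V=20
t=7: input=2 -> V=0 FIRE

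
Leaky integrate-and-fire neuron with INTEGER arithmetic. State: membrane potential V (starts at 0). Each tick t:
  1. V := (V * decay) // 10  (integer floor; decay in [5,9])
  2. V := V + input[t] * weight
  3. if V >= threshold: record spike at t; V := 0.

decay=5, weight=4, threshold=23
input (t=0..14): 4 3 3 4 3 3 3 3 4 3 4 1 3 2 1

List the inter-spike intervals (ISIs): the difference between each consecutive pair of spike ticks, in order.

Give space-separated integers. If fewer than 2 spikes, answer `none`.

Answer: 5

Derivation:
t=0: input=4 -> V=16
t=1: input=3 -> V=20
t=2: input=3 -> V=22
t=3: input=4 -> V=0 FIRE
t=4: input=3 -> V=12
t=5: input=3 -> V=18
t=6: input=3 -> V=21
t=7: input=3 -> V=22
t=8: input=4 -> V=0 FIRE
t=9: input=3 -> V=12
t=10: input=4 -> V=22
t=11: input=1 -> V=15
t=12: input=3 -> V=19
t=13: input=2 -> V=17
t=14: input=1 -> V=12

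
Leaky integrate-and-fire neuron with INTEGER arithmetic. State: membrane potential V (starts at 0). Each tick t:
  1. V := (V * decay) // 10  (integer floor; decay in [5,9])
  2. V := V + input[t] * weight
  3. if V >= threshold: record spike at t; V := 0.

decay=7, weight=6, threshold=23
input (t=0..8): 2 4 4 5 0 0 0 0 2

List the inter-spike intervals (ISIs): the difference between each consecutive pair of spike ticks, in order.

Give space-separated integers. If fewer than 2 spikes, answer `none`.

t=0: input=2 -> V=12
t=1: input=4 -> V=0 FIRE
t=2: input=4 -> V=0 FIRE
t=3: input=5 -> V=0 FIRE
t=4: input=0 -> V=0
t=5: input=0 -> V=0
t=6: input=0 -> V=0
t=7: input=0 -> V=0
t=8: input=2 -> V=12

Answer: 1 1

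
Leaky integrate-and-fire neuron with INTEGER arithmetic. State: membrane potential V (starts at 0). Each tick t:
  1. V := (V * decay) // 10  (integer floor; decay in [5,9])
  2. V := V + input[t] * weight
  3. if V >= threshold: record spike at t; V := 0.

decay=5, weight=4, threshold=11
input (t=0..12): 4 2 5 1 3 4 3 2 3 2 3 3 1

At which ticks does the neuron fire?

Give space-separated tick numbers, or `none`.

t=0: input=4 -> V=0 FIRE
t=1: input=2 -> V=8
t=2: input=5 -> V=0 FIRE
t=3: input=1 -> V=4
t=4: input=3 -> V=0 FIRE
t=5: input=4 -> V=0 FIRE
t=6: input=3 -> V=0 FIRE
t=7: input=2 -> V=8
t=8: input=3 -> V=0 FIRE
t=9: input=2 -> V=8
t=10: input=3 -> V=0 FIRE
t=11: input=3 -> V=0 FIRE
t=12: input=1 -> V=4

Answer: 0 2 4 5 6 8 10 11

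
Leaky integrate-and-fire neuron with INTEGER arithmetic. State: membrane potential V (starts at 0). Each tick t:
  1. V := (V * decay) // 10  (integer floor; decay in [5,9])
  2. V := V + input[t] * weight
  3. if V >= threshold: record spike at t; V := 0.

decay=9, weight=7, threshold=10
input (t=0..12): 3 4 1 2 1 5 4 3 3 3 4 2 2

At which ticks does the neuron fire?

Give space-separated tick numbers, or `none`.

t=0: input=3 -> V=0 FIRE
t=1: input=4 -> V=0 FIRE
t=2: input=1 -> V=7
t=3: input=2 -> V=0 FIRE
t=4: input=1 -> V=7
t=5: input=5 -> V=0 FIRE
t=6: input=4 -> V=0 FIRE
t=7: input=3 -> V=0 FIRE
t=8: input=3 -> V=0 FIRE
t=9: input=3 -> V=0 FIRE
t=10: input=4 -> V=0 FIRE
t=11: input=2 -> V=0 FIRE
t=12: input=2 -> V=0 FIRE

Answer: 0 1 3 5 6 7 8 9 10 11 12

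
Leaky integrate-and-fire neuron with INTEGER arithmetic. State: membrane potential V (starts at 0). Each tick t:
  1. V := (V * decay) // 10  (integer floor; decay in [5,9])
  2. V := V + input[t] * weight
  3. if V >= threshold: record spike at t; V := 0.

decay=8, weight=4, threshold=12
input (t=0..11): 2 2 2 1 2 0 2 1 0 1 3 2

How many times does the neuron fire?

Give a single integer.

t=0: input=2 -> V=8
t=1: input=2 -> V=0 FIRE
t=2: input=2 -> V=8
t=3: input=1 -> V=10
t=4: input=2 -> V=0 FIRE
t=5: input=0 -> V=0
t=6: input=2 -> V=8
t=7: input=1 -> V=10
t=8: input=0 -> V=8
t=9: input=1 -> V=10
t=10: input=3 -> V=0 FIRE
t=11: input=2 -> V=8

Answer: 3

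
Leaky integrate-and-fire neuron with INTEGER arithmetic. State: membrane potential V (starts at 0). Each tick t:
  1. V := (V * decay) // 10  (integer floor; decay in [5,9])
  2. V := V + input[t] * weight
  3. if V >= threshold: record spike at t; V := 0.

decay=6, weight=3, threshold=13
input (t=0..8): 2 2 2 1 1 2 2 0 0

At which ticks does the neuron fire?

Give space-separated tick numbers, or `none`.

Answer: none

Derivation:
t=0: input=2 -> V=6
t=1: input=2 -> V=9
t=2: input=2 -> V=11
t=3: input=1 -> V=9
t=4: input=1 -> V=8
t=5: input=2 -> V=10
t=6: input=2 -> V=12
t=7: input=0 -> V=7
t=8: input=0 -> V=4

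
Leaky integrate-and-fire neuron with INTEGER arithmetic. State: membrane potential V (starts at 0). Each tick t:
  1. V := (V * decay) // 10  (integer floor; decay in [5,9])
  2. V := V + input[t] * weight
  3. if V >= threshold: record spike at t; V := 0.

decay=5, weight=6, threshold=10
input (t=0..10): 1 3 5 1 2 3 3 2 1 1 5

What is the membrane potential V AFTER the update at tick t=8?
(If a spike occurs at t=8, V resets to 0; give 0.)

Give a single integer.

Answer: 6

Derivation:
t=0: input=1 -> V=6
t=1: input=3 -> V=0 FIRE
t=2: input=5 -> V=0 FIRE
t=3: input=1 -> V=6
t=4: input=2 -> V=0 FIRE
t=5: input=3 -> V=0 FIRE
t=6: input=3 -> V=0 FIRE
t=7: input=2 -> V=0 FIRE
t=8: input=1 -> V=6
t=9: input=1 -> V=9
t=10: input=5 -> V=0 FIRE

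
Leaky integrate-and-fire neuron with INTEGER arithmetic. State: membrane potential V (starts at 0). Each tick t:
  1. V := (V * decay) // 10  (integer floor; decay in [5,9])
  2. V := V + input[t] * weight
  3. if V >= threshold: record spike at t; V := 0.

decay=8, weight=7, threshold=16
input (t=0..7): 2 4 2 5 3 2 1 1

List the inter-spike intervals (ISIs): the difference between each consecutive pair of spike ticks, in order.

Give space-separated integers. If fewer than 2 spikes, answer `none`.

t=0: input=2 -> V=14
t=1: input=4 -> V=0 FIRE
t=2: input=2 -> V=14
t=3: input=5 -> V=0 FIRE
t=4: input=3 -> V=0 FIRE
t=5: input=2 -> V=14
t=6: input=1 -> V=0 FIRE
t=7: input=1 -> V=7

Answer: 2 1 2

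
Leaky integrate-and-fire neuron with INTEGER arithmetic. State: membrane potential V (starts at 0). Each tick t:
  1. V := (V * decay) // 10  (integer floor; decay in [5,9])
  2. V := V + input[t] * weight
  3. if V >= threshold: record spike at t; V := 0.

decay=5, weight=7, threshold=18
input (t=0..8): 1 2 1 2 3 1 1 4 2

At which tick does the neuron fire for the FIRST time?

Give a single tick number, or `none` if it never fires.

Answer: 3

Derivation:
t=0: input=1 -> V=7
t=1: input=2 -> V=17
t=2: input=1 -> V=15
t=3: input=2 -> V=0 FIRE
t=4: input=3 -> V=0 FIRE
t=5: input=1 -> V=7
t=6: input=1 -> V=10
t=7: input=4 -> V=0 FIRE
t=8: input=2 -> V=14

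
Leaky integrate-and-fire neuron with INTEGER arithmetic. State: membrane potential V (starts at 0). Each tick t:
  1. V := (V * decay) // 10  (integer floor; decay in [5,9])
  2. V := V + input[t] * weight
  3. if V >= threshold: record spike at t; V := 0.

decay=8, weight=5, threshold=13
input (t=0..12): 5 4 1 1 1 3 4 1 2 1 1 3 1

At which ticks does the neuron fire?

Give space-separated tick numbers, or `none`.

Answer: 0 1 5 6 8 11

Derivation:
t=0: input=5 -> V=0 FIRE
t=1: input=4 -> V=0 FIRE
t=2: input=1 -> V=5
t=3: input=1 -> V=9
t=4: input=1 -> V=12
t=5: input=3 -> V=0 FIRE
t=6: input=4 -> V=0 FIRE
t=7: input=1 -> V=5
t=8: input=2 -> V=0 FIRE
t=9: input=1 -> V=5
t=10: input=1 -> V=9
t=11: input=3 -> V=0 FIRE
t=12: input=1 -> V=5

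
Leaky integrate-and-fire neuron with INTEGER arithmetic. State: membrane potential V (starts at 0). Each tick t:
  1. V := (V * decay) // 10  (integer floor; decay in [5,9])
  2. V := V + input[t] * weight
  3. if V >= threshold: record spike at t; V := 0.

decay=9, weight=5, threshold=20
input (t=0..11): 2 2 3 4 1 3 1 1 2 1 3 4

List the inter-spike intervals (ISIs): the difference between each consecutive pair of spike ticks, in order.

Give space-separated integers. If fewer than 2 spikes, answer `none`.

t=0: input=2 -> V=10
t=1: input=2 -> V=19
t=2: input=3 -> V=0 FIRE
t=3: input=4 -> V=0 FIRE
t=4: input=1 -> V=5
t=5: input=3 -> V=19
t=6: input=1 -> V=0 FIRE
t=7: input=1 -> V=5
t=8: input=2 -> V=14
t=9: input=1 -> V=17
t=10: input=3 -> V=0 FIRE
t=11: input=4 -> V=0 FIRE

Answer: 1 3 4 1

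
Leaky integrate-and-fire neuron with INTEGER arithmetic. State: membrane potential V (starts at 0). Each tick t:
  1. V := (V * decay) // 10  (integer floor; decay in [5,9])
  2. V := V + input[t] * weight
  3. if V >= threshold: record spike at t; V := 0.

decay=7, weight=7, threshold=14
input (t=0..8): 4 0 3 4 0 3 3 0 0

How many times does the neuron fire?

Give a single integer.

t=0: input=4 -> V=0 FIRE
t=1: input=0 -> V=0
t=2: input=3 -> V=0 FIRE
t=3: input=4 -> V=0 FIRE
t=4: input=0 -> V=0
t=5: input=3 -> V=0 FIRE
t=6: input=3 -> V=0 FIRE
t=7: input=0 -> V=0
t=8: input=0 -> V=0

Answer: 5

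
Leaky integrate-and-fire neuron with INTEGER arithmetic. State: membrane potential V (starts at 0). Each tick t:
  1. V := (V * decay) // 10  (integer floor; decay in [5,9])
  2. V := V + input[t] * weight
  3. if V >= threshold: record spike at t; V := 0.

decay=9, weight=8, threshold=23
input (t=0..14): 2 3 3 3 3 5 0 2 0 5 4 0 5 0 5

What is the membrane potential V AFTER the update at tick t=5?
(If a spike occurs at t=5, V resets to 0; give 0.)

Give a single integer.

t=0: input=2 -> V=16
t=1: input=3 -> V=0 FIRE
t=2: input=3 -> V=0 FIRE
t=3: input=3 -> V=0 FIRE
t=4: input=3 -> V=0 FIRE
t=5: input=5 -> V=0 FIRE
t=6: input=0 -> V=0
t=7: input=2 -> V=16
t=8: input=0 -> V=14
t=9: input=5 -> V=0 FIRE
t=10: input=4 -> V=0 FIRE
t=11: input=0 -> V=0
t=12: input=5 -> V=0 FIRE
t=13: input=0 -> V=0
t=14: input=5 -> V=0 FIRE

Answer: 0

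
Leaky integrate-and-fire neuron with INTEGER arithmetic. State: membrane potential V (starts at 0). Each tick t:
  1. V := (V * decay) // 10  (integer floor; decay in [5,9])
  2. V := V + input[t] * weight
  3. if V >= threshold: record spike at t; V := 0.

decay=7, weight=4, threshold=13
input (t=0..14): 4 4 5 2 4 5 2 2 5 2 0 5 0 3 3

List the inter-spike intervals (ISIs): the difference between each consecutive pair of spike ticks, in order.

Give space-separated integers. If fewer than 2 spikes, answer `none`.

Answer: 1 1 2 1 2 1 3 3

Derivation:
t=0: input=4 -> V=0 FIRE
t=1: input=4 -> V=0 FIRE
t=2: input=5 -> V=0 FIRE
t=3: input=2 -> V=8
t=4: input=4 -> V=0 FIRE
t=5: input=5 -> V=0 FIRE
t=6: input=2 -> V=8
t=7: input=2 -> V=0 FIRE
t=8: input=5 -> V=0 FIRE
t=9: input=2 -> V=8
t=10: input=0 -> V=5
t=11: input=5 -> V=0 FIRE
t=12: input=0 -> V=0
t=13: input=3 -> V=12
t=14: input=3 -> V=0 FIRE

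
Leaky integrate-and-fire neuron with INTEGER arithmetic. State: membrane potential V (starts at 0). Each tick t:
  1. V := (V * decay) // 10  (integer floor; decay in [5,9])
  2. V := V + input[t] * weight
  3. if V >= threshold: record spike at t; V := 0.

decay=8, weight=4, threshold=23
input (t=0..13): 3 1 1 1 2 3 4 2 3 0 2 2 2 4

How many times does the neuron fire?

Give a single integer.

Answer: 3

Derivation:
t=0: input=3 -> V=12
t=1: input=1 -> V=13
t=2: input=1 -> V=14
t=3: input=1 -> V=15
t=4: input=2 -> V=20
t=5: input=3 -> V=0 FIRE
t=6: input=4 -> V=16
t=7: input=2 -> V=20
t=8: input=3 -> V=0 FIRE
t=9: input=0 -> V=0
t=10: input=2 -> V=8
t=11: input=2 -> V=14
t=12: input=2 -> V=19
t=13: input=4 -> V=0 FIRE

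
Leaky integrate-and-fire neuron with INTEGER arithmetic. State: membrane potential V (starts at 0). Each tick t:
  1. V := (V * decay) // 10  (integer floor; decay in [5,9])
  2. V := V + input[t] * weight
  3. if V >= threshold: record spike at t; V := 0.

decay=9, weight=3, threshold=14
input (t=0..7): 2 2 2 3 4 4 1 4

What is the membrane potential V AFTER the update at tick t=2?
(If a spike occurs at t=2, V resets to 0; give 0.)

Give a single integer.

Answer: 0

Derivation:
t=0: input=2 -> V=6
t=1: input=2 -> V=11
t=2: input=2 -> V=0 FIRE
t=3: input=3 -> V=9
t=4: input=4 -> V=0 FIRE
t=5: input=4 -> V=12
t=6: input=1 -> V=13
t=7: input=4 -> V=0 FIRE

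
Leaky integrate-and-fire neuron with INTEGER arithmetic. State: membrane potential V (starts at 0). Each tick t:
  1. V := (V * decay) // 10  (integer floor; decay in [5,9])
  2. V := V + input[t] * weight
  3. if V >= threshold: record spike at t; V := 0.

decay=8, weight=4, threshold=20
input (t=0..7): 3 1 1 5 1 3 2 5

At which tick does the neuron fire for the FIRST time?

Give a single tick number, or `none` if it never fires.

t=0: input=3 -> V=12
t=1: input=1 -> V=13
t=2: input=1 -> V=14
t=3: input=5 -> V=0 FIRE
t=4: input=1 -> V=4
t=5: input=3 -> V=15
t=6: input=2 -> V=0 FIRE
t=7: input=5 -> V=0 FIRE

Answer: 3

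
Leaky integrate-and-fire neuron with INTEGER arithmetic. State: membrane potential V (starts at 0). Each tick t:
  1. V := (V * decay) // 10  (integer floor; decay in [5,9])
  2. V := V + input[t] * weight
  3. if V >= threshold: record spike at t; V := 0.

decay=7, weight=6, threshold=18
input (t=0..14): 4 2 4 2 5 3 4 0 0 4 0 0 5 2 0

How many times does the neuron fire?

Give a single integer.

t=0: input=4 -> V=0 FIRE
t=1: input=2 -> V=12
t=2: input=4 -> V=0 FIRE
t=3: input=2 -> V=12
t=4: input=5 -> V=0 FIRE
t=5: input=3 -> V=0 FIRE
t=6: input=4 -> V=0 FIRE
t=7: input=0 -> V=0
t=8: input=0 -> V=0
t=9: input=4 -> V=0 FIRE
t=10: input=0 -> V=0
t=11: input=0 -> V=0
t=12: input=5 -> V=0 FIRE
t=13: input=2 -> V=12
t=14: input=0 -> V=8

Answer: 7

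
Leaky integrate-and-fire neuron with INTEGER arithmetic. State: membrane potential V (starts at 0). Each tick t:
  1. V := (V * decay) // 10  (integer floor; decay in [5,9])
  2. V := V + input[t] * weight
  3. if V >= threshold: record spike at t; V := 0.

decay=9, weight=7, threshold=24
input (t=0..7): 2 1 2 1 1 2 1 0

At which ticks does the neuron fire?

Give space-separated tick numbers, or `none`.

t=0: input=2 -> V=14
t=1: input=1 -> V=19
t=2: input=2 -> V=0 FIRE
t=3: input=1 -> V=7
t=4: input=1 -> V=13
t=5: input=2 -> V=0 FIRE
t=6: input=1 -> V=7
t=7: input=0 -> V=6

Answer: 2 5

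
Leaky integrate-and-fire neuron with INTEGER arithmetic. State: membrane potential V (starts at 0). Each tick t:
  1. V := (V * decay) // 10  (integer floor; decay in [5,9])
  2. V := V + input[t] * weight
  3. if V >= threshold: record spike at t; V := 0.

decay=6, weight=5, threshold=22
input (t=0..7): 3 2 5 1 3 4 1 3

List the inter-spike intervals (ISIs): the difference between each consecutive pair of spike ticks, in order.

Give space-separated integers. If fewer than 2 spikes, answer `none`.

Answer: 3

Derivation:
t=0: input=3 -> V=15
t=1: input=2 -> V=19
t=2: input=5 -> V=0 FIRE
t=3: input=1 -> V=5
t=4: input=3 -> V=18
t=5: input=4 -> V=0 FIRE
t=6: input=1 -> V=5
t=7: input=3 -> V=18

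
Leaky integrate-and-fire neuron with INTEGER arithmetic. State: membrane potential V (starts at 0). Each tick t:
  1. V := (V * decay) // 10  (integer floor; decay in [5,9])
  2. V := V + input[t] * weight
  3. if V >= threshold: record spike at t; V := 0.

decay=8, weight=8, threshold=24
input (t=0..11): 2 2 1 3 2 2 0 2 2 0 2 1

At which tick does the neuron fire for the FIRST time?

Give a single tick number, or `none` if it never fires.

Answer: 1

Derivation:
t=0: input=2 -> V=16
t=1: input=2 -> V=0 FIRE
t=2: input=1 -> V=8
t=3: input=3 -> V=0 FIRE
t=4: input=2 -> V=16
t=5: input=2 -> V=0 FIRE
t=6: input=0 -> V=0
t=7: input=2 -> V=16
t=8: input=2 -> V=0 FIRE
t=9: input=0 -> V=0
t=10: input=2 -> V=16
t=11: input=1 -> V=20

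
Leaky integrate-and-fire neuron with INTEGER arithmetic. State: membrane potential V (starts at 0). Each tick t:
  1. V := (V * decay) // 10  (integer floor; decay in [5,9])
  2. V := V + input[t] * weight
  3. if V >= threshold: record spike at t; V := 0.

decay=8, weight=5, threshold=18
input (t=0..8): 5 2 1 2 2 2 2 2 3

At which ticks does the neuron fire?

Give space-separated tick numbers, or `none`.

t=0: input=5 -> V=0 FIRE
t=1: input=2 -> V=10
t=2: input=1 -> V=13
t=3: input=2 -> V=0 FIRE
t=4: input=2 -> V=10
t=5: input=2 -> V=0 FIRE
t=6: input=2 -> V=10
t=7: input=2 -> V=0 FIRE
t=8: input=3 -> V=15

Answer: 0 3 5 7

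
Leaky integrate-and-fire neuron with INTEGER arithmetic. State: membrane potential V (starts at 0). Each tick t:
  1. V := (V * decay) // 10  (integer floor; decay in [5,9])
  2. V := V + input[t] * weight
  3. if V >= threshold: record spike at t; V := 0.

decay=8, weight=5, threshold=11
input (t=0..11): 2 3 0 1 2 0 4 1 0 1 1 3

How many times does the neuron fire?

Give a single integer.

Answer: 5

Derivation:
t=0: input=2 -> V=10
t=1: input=3 -> V=0 FIRE
t=2: input=0 -> V=0
t=3: input=1 -> V=5
t=4: input=2 -> V=0 FIRE
t=5: input=0 -> V=0
t=6: input=4 -> V=0 FIRE
t=7: input=1 -> V=5
t=8: input=0 -> V=4
t=9: input=1 -> V=8
t=10: input=1 -> V=0 FIRE
t=11: input=3 -> V=0 FIRE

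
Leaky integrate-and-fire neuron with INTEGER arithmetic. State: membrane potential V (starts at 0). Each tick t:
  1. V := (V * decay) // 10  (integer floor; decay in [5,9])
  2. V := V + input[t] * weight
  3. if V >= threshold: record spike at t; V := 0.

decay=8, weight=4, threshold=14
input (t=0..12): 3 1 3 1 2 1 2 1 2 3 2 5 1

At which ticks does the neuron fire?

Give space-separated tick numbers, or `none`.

t=0: input=3 -> V=12
t=1: input=1 -> V=13
t=2: input=3 -> V=0 FIRE
t=3: input=1 -> V=4
t=4: input=2 -> V=11
t=5: input=1 -> V=12
t=6: input=2 -> V=0 FIRE
t=7: input=1 -> V=4
t=8: input=2 -> V=11
t=9: input=3 -> V=0 FIRE
t=10: input=2 -> V=8
t=11: input=5 -> V=0 FIRE
t=12: input=1 -> V=4

Answer: 2 6 9 11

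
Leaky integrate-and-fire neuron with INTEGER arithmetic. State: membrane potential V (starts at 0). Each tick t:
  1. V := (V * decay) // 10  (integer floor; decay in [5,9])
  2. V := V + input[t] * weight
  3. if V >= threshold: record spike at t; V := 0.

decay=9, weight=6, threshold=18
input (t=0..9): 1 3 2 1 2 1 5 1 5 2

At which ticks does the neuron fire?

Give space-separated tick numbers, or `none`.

t=0: input=1 -> V=6
t=1: input=3 -> V=0 FIRE
t=2: input=2 -> V=12
t=3: input=1 -> V=16
t=4: input=2 -> V=0 FIRE
t=5: input=1 -> V=6
t=6: input=5 -> V=0 FIRE
t=7: input=1 -> V=6
t=8: input=5 -> V=0 FIRE
t=9: input=2 -> V=12

Answer: 1 4 6 8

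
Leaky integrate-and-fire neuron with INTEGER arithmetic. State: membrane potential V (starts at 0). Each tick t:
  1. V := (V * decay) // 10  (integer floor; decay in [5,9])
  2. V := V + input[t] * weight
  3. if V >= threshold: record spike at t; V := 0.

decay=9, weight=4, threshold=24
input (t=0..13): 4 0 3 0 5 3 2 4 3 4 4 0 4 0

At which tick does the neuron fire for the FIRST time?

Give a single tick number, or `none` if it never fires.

Answer: 2

Derivation:
t=0: input=4 -> V=16
t=1: input=0 -> V=14
t=2: input=3 -> V=0 FIRE
t=3: input=0 -> V=0
t=4: input=5 -> V=20
t=5: input=3 -> V=0 FIRE
t=6: input=2 -> V=8
t=7: input=4 -> V=23
t=8: input=3 -> V=0 FIRE
t=9: input=4 -> V=16
t=10: input=4 -> V=0 FIRE
t=11: input=0 -> V=0
t=12: input=4 -> V=16
t=13: input=0 -> V=14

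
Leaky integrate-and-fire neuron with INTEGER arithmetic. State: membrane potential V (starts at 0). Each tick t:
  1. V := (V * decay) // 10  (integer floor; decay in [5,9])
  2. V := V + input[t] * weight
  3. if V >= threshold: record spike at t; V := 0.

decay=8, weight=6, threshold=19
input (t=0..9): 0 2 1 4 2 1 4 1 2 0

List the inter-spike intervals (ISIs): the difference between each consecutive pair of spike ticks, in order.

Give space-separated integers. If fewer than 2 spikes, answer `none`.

Answer: 3

Derivation:
t=0: input=0 -> V=0
t=1: input=2 -> V=12
t=2: input=1 -> V=15
t=3: input=4 -> V=0 FIRE
t=4: input=2 -> V=12
t=5: input=1 -> V=15
t=6: input=4 -> V=0 FIRE
t=7: input=1 -> V=6
t=8: input=2 -> V=16
t=9: input=0 -> V=12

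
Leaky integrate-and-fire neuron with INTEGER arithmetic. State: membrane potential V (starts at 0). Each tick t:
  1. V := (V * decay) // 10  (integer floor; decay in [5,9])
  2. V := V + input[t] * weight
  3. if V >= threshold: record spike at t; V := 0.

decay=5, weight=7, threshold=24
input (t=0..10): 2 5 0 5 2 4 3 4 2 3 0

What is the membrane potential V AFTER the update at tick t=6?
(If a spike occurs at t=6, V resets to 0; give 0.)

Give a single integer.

t=0: input=2 -> V=14
t=1: input=5 -> V=0 FIRE
t=2: input=0 -> V=0
t=3: input=5 -> V=0 FIRE
t=4: input=2 -> V=14
t=5: input=4 -> V=0 FIRE
t=6: input=3 -> V=21
t=7: input=4 -> V=0 FIRE
t=8: input=2 -> V=14
t=9: input=3 -> V=0 FIRE
t=10: input=0 -> V=0

Answer: 21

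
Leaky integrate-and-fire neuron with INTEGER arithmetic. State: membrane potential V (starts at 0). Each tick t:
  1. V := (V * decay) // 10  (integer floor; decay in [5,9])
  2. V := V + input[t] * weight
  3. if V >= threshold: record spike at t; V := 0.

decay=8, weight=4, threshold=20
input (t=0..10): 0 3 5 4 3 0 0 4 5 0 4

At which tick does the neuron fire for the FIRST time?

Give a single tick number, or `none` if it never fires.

Answer: 2

Derivation:
t=0: input=0 -> V=0
t=1: input=3 -> V=12
t=2: input=5 -> V=0 FIRE
t=3: input=4 -> V=16
t=4: input=3 -> V=0 FIRE
t=5: input=0 -> V=0
t=6: input=0 -> V=0
t=7: input=4 -> V=16
t=8: input=5 -> V=0 FIRE
t=9: input=0 -> V=0
t=10: input=4 -> V=16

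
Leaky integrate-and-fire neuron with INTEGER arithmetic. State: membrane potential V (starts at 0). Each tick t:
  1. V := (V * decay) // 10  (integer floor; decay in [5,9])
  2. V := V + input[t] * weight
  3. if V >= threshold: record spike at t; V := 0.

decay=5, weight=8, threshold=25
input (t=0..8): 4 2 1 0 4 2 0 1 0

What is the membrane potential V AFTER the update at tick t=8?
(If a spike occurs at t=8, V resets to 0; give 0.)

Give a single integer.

Answer: 6

Derivation:
t=0: input=4 -> V=0 FIRE
t=1: input=2 -> V=16
t=2: input=1 -> V=16
t=3: input=0 -> V=8
t=4: input=4 -> V=0 FIRE
t=5: input=2 -> V=16
t=6: input=0 -> V=8
t=7: input=1 -> V=12
t=8: input=0 -> V=6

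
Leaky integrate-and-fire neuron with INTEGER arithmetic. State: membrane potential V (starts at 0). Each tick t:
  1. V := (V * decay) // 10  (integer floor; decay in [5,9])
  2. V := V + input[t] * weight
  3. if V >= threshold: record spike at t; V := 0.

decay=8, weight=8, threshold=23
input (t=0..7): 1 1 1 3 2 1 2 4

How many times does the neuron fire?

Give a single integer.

t=0: input=1 -> V=8
t=1: input=1 -> V=14
t=2: input=1 -> V=19
t=3: input=3 -> V=0 FIRE
t=4: input=2 -> V=16
t=5: input=1 -> V=20
t=6: input=2 -> V=0 FIRE
t=7: input=4 -> V=0 FIRE

Answer: 3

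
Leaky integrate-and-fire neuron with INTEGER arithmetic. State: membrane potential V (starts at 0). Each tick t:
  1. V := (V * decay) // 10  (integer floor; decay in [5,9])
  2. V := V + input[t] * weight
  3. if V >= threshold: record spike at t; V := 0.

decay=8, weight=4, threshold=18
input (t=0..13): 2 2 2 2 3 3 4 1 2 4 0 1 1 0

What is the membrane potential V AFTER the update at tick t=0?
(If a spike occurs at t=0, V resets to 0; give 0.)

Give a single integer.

t=0: input=2 -> V=8
t=1: input=2 -> V=14
t=2: input=2 -> V=0 FIRE
t=3: input=2 -> V=8
t=4: input=3 -> V=0 FIRE
t=5: input=3 -> V=12
t=6: input=4 -> V=0 FIRE
t=7: input=1 -> V=4
t=8: input=2 -> V=11
t=9: input=4 -> V=0 FIRE
t=10: input=0 -> V=0
t=11: input=1 -> V=4
t=12: input=1 -> V=7
t=13: input=0 -> V=5

Answer: 8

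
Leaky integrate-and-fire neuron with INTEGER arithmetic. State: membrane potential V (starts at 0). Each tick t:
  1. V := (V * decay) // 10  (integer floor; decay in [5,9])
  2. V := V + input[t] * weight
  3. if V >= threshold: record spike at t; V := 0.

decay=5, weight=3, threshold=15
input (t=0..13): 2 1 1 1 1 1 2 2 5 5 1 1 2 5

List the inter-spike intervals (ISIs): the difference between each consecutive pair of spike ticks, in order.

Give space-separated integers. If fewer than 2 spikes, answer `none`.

t=0: input=2 -> V=6
t=1: input=1 -> V=6
t=2: input=1 -> V=6
t=3: input=1 -> V=6
t=4: input=1 -> V=6
t=5: input=1 -> V=6
t=6: input=2 -> V=9
t=7: input=2 -> V=10
t=8: input=5 -> V=0 FIRE
t=9: input=5 -> V=0 FIRE
t=10: input=1 -> V=3
t=11: input=1 -> V=4
t=12: input=2 -> V=8
t=13: input=5 -> V=0 FIRE

Answer: 1 4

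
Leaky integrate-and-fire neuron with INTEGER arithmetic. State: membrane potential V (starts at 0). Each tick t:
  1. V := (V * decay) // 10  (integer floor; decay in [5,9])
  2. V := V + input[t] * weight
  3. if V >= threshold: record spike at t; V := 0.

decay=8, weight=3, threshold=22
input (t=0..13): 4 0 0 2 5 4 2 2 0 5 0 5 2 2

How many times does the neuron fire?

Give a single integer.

t=0: input=4 -> V=12
t=1: input=0 -> V=9
t=2: input=0 -> V=7
t=3: input=2 -> V=11
t=4: input=5 -> V=0 FIRE
t=5: input=4 -> V=12
t=6: input=2 -> V=15
t=7: input=2 -> V=18
t=8: input=0 -> V=14
t=9: input=5 -> V=0 FIRE
t=10: input=0 -> V=0
t=11: input=5 -> V=15
t=12: input=2 -> V=18
t=13: input=2 -> V=20

Answer: 2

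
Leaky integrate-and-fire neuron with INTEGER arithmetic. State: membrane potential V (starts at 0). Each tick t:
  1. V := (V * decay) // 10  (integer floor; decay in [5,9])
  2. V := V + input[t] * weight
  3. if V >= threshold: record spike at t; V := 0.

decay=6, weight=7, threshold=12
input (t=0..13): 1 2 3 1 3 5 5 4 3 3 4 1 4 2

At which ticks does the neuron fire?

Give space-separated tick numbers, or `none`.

Answer: 1 2 4 5 6 7 8 9 10 12 13

Derivation:
t=0: input=1 -> V=7
t=1: input=2 -> V=0 FIRE
t=2: input=3 -> V=0 FIRE
t=3: input=1 -> V=7
t=4: input=3 -> V=0 FIRE
t=5: input=5 -> V=0 FIRE
t=6: input=5 -> V=0 FIRE
t=7: input=4 -> V=0 FIRE
t=8: input=3 -> V=0 FIRE
t=9: input=3 -> V=0 FIRE
t=10: input=4 -> V=0 FIRE
t=11: input=1 -> V=7
t=12: input=4 -> V=0 FIRE
t=13: input=2 -> V=0 FIRE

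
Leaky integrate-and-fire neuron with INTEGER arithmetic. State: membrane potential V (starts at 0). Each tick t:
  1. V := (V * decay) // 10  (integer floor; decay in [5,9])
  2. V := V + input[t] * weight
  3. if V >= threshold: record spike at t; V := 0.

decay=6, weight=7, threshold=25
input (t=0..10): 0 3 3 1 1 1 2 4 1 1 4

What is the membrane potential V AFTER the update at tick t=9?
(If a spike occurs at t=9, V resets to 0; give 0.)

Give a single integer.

t=0: input=0 -> V=0
t=1: input=3 -> V=21
t=2: input=3 -> V=0 FIRE
t=3: input=1 -> V=7
t=4: input=1 -> V=11
t=5: input=1 -> V=13
t=6: input=2 -> V=21
t=7: input=4 -> V=0 FIRE
t=8: input=1 -> V=7
t=9: input=1 -> V=11
t=10: input=4 -> V=0 FIRE

Answer: 11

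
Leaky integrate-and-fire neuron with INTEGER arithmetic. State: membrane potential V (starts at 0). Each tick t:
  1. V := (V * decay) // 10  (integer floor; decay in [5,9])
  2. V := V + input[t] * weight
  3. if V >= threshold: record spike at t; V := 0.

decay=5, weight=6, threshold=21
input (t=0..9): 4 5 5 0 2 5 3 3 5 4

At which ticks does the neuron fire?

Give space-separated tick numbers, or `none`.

t=0: input=4 -> V=0 FIRE
t=1: input=5 -> V=0 FIRE
t=2: input=5 -> V=0 FIRE
t=3: input=0 -> V=0
t=4: input=2 -> V=12
t=5: input=5 -> V=0 FIRE
t=6: input=3 -> V=18
t=7: input=3 -> V=0 FIRE
t=8: input=5 -> V=0 FIRE
t=9: input=4 -> V=0 FIRE

Answer: 0 1 2 5 7 8 9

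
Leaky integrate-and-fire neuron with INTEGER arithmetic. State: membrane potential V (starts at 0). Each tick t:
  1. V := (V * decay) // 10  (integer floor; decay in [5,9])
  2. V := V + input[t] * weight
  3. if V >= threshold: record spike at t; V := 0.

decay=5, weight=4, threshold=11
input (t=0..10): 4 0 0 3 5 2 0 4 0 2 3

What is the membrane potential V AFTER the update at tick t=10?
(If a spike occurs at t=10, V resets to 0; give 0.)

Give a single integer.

Answer: 0

Derivation:
t=0: input=4 -> V=0 FIRE
t=1: input=0 -> V=0
t=2: input=0 -> V=0
t=3: input=3 -> V=0 FIRE
t=4: input=5 -> V=0 FIRE
t=5: input=2 -> V=8
t=6: input=0 -> V=4
t=7: input=4 -> V=0 FIRE
t=8: input=0 -> V=0
t=9: input=2 -> V=8
t=10: input=3 -> V=0 FIRE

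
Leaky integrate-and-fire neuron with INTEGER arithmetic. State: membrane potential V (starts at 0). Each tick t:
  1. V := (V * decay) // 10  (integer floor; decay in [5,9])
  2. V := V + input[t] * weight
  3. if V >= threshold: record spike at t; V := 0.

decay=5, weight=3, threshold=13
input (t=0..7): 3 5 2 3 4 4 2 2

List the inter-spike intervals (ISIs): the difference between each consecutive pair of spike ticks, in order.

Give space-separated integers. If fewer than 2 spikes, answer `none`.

t=0: input=3 -> V=9
t=1: input=5 -> V=0 FIRE
t=2: input=2 -> V=6
t=3: input=3 -> V=12
t=4: input=4 -> V=0 FIRE
t=5: input=4 -> V=12
t=6: input=2 -> V=12
t=7: input=2 -> V=12

Answer: 3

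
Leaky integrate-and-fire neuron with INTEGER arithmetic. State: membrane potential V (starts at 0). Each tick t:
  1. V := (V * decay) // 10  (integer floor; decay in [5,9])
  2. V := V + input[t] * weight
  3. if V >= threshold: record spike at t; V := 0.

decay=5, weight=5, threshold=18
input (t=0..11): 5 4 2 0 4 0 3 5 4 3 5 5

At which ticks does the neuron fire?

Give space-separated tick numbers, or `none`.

t=0: input=5 -> V=0 FIRE
t=1: input=4 -> V=0 FIRE
t=2: input=2 -> V=10
t=3: input=0 -> V=5
t=4: input=4 -> V=0 FIRE
t=5: input=0 -> V=0
t=6: input=3 -> V=15
t=7: input=5 -> V=0 FIRE
t=8: input=4 -> V=0 FIRE
t=9: input=3 -> V=15
t=10: input=5 -> V=0 FIRE
t=11: input=5 -> V=0 FIRE

Answer: 0 1 4 7 8 10 11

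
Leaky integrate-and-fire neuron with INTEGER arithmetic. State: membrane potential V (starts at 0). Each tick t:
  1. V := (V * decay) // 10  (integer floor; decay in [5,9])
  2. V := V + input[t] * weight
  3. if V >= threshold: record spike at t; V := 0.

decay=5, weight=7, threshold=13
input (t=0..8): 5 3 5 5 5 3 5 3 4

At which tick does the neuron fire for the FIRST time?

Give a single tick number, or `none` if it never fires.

Answer: 0

Derivation:
t=0: input=5 -> V=0 FIRE
t=1: input=3 -> V=0 FIRE
t=2: input=5 -> V=0 FIRE
t=3: input=5 -> V=0 FIRE
t=4: input=5 -> V=0 FIRE
t=5: input=3 -> V=0 FIRE
t=6: input=5 -> V=0 FIRE
t=7: input=3 -> V=0 FIRE
t=8: input=4 -> V=0 FIRE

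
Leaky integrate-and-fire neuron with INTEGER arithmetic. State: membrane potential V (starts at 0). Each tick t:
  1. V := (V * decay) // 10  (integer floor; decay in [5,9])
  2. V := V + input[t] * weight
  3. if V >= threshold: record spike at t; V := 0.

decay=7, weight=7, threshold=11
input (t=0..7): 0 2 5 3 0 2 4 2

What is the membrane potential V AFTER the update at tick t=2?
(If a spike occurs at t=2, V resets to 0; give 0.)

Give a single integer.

t=0: input=0 -> V=0
t=1: input=2 -> V=0 FIRE
t=2: input=5 -> V=0 FIRE
t=3: input=3 -> V=0 FIRE
t=4: input=0 -> V=0
t=5: input=2 -> V=0 FIRE
t=6: input=4 -> V=0 FIRE
t=7: input=2 -> V=0 FIRE

Answer: 0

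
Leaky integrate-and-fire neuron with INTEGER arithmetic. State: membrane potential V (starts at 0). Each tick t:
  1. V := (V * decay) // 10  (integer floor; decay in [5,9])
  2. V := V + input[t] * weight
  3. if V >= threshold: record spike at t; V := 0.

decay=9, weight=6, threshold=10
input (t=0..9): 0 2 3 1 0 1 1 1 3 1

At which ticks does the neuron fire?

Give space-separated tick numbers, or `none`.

Answer: 1 2 5 7 8

Derivation:
t=0: input=0 -> V=0
t=1: input=2 -> V=0 FIRE
t=2: input=3 -> V=0 FIRE
t=3: input=1 -> V=6
t=4: input=0 -> V=5
t=5: input=1 -> V=0 FIRE
t=6: input=1 -> V=6
t=7: input=1 -> V=0 FIRE
t=8: input=3 -> V=0 FIRE
t=9: input=1 -> V=6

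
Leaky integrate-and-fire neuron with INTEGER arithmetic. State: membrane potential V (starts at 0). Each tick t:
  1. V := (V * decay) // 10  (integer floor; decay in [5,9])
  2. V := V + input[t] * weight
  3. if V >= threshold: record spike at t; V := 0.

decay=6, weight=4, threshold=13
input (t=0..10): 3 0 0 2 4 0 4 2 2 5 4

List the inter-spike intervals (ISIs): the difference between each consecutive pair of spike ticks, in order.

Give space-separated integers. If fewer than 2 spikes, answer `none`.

Answer: 2 3 1

Derivation:
t=0: input=3 -> V=12
t=1: input=0 -> V=7
t=2: input=0 -> V=4
t=3: input=2 -> V=10
t=4: input=4 -> V=0 FIRE
t=5: input=0 -> V=0
t=6: input=4 -> V=0 FIRE
t=7: input=2 -> V=8
t=8: input=2 -> V=12
t=9: input=5 -> V=0 FIRE
t=10: input=4 -> V=0 FIRE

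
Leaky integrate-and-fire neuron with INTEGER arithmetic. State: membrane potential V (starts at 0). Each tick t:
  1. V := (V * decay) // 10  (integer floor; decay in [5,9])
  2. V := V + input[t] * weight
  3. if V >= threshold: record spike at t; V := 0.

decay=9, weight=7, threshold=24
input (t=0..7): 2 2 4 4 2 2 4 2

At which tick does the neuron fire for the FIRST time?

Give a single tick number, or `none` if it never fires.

Answer: 1

Derivation:
t=0: input=2 -> V=14
t=1: input=2 -> V=0 FIRE
t=2: input=4 -> V=0 FIRE
t=3: input=4 -> V=0 FIRE
t=4: input=2 -> V=14
t=5: input=2 -> V=0 FIRE
t=6: input=4 -> V=0 FIRE
t=7: input=2 -> V=14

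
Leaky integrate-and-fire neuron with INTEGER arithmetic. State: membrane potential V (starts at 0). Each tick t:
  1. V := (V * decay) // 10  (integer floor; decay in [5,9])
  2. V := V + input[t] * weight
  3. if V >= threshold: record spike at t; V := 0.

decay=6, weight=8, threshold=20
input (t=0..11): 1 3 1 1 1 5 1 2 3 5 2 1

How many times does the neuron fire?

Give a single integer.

Answer: 5

Derivation:
t=0: input=1 -> V=8
t=1: input=3 -> V=0 FIRE
t=2: input=1 -> V=8
t=3: input=1 -> V=12
t=4: input=1 -> V=15
t=5: input=5 -> V=0 FIRE
t=6: input=1 -> V=8
t=7: input=2 -> V=0 FIRE
t=8: input=3 -> V=0 FIRE
t=9: input=5 -> V=0 FIRE
t=10: input=2 -> V=16
t=11: input=1 -> V=17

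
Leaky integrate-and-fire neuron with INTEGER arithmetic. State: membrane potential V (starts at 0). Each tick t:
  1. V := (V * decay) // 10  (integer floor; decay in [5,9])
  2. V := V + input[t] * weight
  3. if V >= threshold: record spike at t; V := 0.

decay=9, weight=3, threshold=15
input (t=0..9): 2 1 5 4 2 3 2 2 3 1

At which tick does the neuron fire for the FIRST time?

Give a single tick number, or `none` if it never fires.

Answer: 2

Derivation:
t=0: input=2 -> V=6
t=1: input=1 -> V=8
t=2: input=5 -> V=0 FIRE
t=3: input=4 -> V=12
t=4: input=2 -> V=0 FIRE
t=5: input=3 -> V=9
t=6: input=2 -> V=14
t=7: input=2 -> V=0 FIRE
t=8: input=3 -> V=9
t=9: input=1 -> V=11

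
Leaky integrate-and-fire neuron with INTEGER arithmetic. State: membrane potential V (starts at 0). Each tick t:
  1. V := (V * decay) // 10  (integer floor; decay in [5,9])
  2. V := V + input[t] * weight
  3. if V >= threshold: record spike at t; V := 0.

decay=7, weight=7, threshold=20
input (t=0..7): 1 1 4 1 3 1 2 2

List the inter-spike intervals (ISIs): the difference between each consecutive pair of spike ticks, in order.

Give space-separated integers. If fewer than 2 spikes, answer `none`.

t=0: input=1 -> V=7
t=1: input=1 -> V=11
t=2: input=4 -> V=0 FIRE
t=3: input=1 -> V=7
t=4: input=3 -> V=0 FIRE
t=5: input=1 -> V=7
t=6: input=2 -> V=18
t=7: input=2 -> V=0 FIRE

Answer: 2 3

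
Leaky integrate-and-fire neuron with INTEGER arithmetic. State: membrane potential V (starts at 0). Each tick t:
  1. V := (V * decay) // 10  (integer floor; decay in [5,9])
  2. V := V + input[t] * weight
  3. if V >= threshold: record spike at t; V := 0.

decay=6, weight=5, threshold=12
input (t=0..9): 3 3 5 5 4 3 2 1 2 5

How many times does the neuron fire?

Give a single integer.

t=0: input=3 -> V=0 FIRE
t=1: input=3 -> V=0 FIRE
t=2: input=5 -> V=0 FIRE
t=3: input=5 -> V=0 FIRE
t=4: input=4 -> V=0 FIRE
t=5: input=3 -> V=0 FIRE
t=6: input=2 -> V=10
t=7: input=1 -> V=11
t=8: input=2 -> V=0 FIRE
t=9: input=5 -> V=0 FIRE

Answer: 8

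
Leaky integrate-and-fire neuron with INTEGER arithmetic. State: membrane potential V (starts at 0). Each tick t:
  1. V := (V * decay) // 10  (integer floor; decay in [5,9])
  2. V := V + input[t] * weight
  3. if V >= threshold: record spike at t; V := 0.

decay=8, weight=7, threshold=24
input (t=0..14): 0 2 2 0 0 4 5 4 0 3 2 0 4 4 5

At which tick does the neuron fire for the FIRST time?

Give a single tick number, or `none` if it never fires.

Answer: 2

Derivation:
t=0: input=0 -> V=0
t=1: input=2 -> V=14
t=2: input=2 -> V=0 FIRE
t=3: input=0 -> V=0
t=4: input=0 -> V=0
t=5: input=4 -> V=0 FIRE
t=6: input=5 -> V=0 FIRE
t=7: input=4 -> V=0 FIRE
t=8: input=0 -> V=0
t=9: input=3 -> V=21
t=10: input=2 -> V=0 FIRE
t=11: input=0 -> V=0
t=12: input=4 -> V=0 FIRE
t=13: input=4 -> V=0 FIRE
t=14: input=5 -> V=0 FIRE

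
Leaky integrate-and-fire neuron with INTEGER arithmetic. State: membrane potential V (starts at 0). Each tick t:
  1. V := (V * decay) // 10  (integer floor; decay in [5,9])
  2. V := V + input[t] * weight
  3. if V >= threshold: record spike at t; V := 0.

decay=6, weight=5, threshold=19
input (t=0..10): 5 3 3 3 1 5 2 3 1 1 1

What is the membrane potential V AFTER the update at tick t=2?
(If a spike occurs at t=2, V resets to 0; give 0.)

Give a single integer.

t=0: input=5 -> V=0 FIRE
t=1: input=3 -> V=15
t=2: input=3 -> V=0 FIRE
t=3: input=3 -> V=15
t=4: input=1 -> V=14
t=5: input=5 -> V=0 FIRE
t=6: input=2 -> V=10
t=7: input=3 -> V=0 FIRE
t=8: input=1 -> V=5
t=9: input=1 -> V=8
t=10: input=1 -> V=9

Answer: 0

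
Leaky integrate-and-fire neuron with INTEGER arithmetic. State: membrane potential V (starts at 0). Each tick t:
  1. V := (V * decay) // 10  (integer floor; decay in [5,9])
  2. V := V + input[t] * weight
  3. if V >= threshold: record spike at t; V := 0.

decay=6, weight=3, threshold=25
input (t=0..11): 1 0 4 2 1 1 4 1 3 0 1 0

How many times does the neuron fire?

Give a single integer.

Answer: 0

Derivation:
t=0: input=1 -> V=3
t=1: input=0 -> V=1
t=2: input=4 -> V=12
t=3: input=2 -> V=13
t=4: input=1 -> V=10
t=5: input=1 -> V=9
t=6: input=4 -> V=17
t=7: input=1 -> V=13
t=8: input=3 -> V=16
t=9: input=0 -> V=9
t=10: input=1 -> V=8
t=11: input=0 -> V=4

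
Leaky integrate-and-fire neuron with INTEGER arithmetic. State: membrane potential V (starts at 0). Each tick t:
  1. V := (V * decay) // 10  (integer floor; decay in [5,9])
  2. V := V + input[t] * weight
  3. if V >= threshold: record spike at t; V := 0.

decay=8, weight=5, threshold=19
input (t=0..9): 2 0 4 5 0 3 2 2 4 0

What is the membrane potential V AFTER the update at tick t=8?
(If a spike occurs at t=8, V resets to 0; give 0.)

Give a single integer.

Answer: 0

Derivation:
t=0: input=2 -> V=10
t=1: input=0 -> V=8
t=2: input=4 -> V=0 FIRE
t=3: input=5 -> V=0 FIRE
t=4: input=0 -> V=0
t=5: input=3 -> V=15
t=6: input=2 -> V=0 FIRE
t=7: input=2 -> V=10
t=8: input=4 -> V=0 FIRE
t=9: input=0 -> V=0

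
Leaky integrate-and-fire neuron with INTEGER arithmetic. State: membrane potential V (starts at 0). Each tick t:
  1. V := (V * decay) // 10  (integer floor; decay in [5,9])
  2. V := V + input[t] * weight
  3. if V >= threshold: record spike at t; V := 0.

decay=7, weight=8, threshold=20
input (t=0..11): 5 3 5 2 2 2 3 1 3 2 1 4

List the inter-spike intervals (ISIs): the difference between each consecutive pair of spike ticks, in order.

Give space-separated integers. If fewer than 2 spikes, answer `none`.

t=0: input=5 -> V=0 FIRE
t=1: input=3 -> V=0 FIRE
t=2: input=5 -> V=0 FIRE
t=3: input=2 -> V=16
t=4: input=2 -> V=0 FIRE
t=5: input=2 -> V=16
t=6: input=3 -> V=0 FIRE
t=7: input=1 -> V=8
t=8: input=3 -> V=0 FIRE
t=9: input=2 -> V=16
t=10: input=1 -> V=19
t=11: input=4 -> V=0 FIRE

Answer: 1 1 2 2 2 3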